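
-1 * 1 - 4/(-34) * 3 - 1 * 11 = -11.65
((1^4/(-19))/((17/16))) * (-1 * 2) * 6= 192/323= 0.59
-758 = -758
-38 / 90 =-19 / 45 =-0.42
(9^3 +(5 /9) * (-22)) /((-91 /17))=-109667 /819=-133.90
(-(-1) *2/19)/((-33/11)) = -0.04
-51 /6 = -17 /2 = -8.50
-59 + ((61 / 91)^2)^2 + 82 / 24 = -45573348895 / 822899532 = -55.38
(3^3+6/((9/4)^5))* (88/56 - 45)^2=49302919424/964467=51119.34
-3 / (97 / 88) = -264 / 97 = -2.72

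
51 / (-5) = -51 / 5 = -10.20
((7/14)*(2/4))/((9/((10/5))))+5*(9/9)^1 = 91/18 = 5.06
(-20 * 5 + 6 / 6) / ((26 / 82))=-312.23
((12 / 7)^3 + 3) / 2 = 2757 / 686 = 4.02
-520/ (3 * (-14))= 260/ 21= 12.38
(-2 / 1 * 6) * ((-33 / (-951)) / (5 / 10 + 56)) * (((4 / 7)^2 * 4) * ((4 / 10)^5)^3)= -553648128 / 53565338134765625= -0.00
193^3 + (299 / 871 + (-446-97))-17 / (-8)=7188516.47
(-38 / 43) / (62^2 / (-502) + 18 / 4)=19076 / 68155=0.28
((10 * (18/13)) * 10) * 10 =18000/13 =1384.62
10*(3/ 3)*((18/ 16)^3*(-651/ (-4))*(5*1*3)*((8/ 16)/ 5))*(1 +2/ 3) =11864475/ 2048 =5793.20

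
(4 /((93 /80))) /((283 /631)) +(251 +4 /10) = 34092583 /131595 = 259.07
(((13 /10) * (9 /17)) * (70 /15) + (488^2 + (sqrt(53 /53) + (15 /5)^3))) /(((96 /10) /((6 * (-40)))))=-101224465 /17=-5954380.29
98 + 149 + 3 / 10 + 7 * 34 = 4853 / 10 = 485.30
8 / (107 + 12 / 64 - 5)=128 / 1635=0.08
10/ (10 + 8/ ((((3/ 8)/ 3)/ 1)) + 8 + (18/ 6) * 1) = 2/ 17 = 0.12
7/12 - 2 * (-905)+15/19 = 412993/228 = 1811.37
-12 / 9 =-1.33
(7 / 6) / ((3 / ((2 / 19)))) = 7 / 171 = 0.04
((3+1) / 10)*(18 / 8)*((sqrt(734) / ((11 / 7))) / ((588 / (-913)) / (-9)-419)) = -15687*sqrt(734) / 11474450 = -0.04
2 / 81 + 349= 28271 / 81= 349.02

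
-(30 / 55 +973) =-10709 / 11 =-973.55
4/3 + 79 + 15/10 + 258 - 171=1013/6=168.83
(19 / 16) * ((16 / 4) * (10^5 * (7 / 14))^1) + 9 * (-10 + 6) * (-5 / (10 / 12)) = 237716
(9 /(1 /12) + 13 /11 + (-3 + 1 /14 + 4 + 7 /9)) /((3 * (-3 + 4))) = 153889 /4158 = 37.01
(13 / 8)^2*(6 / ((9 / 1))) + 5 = 649 / 96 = 6.76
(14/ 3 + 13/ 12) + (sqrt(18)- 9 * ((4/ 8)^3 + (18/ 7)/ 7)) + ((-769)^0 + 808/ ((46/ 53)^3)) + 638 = 3 * sqrt(2) + 8948316019/ 4769464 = 1880.41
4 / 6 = 2 / 3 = 0.67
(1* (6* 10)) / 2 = 30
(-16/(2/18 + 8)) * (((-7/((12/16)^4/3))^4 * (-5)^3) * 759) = 5217981537714176000/1436859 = 3631519542080.45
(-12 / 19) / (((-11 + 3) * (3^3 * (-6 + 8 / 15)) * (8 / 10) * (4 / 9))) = -75 / 49856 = -0.00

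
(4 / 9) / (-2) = -2 / 9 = -0.22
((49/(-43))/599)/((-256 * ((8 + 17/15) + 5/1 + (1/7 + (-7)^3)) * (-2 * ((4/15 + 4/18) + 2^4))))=33075/48249360830464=0.00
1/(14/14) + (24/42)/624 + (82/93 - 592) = -19976653/33852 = -590.12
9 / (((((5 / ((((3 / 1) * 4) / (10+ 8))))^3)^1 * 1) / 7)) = 56 / 375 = 0.15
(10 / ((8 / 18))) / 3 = 15 / 2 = 7.50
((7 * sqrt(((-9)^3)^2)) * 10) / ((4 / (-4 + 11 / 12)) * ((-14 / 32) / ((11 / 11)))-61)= -944055 / 1118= -844.41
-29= -29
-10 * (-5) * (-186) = -9300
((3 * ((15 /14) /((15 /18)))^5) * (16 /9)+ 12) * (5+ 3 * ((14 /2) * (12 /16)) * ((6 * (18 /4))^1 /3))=75812811 /16807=4510.79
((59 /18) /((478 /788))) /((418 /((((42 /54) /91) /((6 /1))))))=11623 /631180836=0.00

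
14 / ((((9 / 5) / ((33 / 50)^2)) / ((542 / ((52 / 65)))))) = 229537 / 100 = 2295.37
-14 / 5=-2.80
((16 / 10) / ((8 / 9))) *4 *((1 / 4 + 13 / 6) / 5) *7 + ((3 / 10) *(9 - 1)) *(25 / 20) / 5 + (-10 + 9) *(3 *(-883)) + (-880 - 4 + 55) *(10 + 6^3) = -4617001 / 25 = -184680.04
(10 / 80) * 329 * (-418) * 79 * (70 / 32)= -190124165 / 64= -2970690.08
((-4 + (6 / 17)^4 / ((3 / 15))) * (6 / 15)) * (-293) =191975944 / 417605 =459.71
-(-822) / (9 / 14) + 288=4700 / 3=1566.67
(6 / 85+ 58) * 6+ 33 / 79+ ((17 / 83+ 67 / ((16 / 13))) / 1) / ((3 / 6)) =2042673391 / 4458760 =458.13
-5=-5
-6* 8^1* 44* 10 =-21120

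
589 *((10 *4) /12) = 5890 /3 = 1963.33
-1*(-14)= 14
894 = 894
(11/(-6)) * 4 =-22/3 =-7.33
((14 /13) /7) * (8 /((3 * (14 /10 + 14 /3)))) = 80 /1183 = 0.07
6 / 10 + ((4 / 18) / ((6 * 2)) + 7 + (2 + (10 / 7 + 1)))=22769 / 1890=12.05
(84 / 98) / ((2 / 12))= 36 / 7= 5.14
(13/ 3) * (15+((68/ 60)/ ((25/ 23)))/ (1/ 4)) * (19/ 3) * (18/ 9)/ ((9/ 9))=3551366/ 3375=1052.26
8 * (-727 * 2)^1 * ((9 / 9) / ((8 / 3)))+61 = -4301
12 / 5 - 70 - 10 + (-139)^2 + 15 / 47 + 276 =4587134 / 235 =19519.72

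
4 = 4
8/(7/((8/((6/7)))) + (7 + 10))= 0.45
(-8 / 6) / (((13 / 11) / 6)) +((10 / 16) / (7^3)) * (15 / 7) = -1689329 / 249704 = -6.77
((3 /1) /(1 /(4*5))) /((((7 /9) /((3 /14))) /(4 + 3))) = 810 /7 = 115.71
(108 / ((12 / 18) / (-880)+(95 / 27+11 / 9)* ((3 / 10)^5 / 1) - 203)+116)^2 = 373918410173161841296 / 28044901682786641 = 13332.85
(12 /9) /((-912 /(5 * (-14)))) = 0.10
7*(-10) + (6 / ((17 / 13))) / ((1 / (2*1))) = -60.82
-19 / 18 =-1.06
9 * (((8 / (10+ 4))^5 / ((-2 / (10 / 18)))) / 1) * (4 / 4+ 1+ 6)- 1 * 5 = -104515 / 16807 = -6.22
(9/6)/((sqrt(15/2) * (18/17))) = 17 * sqrt(30)/180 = 0.52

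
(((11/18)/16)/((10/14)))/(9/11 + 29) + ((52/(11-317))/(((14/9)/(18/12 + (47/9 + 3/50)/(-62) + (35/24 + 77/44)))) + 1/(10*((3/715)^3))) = 5054665372921231/3733689600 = 1353799.03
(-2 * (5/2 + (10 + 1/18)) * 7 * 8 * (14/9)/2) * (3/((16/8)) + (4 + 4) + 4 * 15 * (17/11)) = -99621704/891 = -111808.87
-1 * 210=-210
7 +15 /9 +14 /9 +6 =146 /9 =16.22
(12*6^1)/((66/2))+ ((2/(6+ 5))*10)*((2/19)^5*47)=59456456/27237089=2.18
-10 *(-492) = 4920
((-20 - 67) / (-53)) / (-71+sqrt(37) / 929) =-1777001419 / 76860417044 - 26941 * sqrt(37) / 76860417044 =-0.02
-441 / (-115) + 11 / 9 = 5234 / 1035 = 5.06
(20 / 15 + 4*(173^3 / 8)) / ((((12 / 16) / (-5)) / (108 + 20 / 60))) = -50482766750 / 27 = -1869732101.85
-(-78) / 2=39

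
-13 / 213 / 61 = -13 / 12993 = -0.00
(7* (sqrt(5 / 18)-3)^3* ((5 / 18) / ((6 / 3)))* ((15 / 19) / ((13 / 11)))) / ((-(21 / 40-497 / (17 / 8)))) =-1379125 / 16797729 + 11477125* sqrt(10) / 907077366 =-0.04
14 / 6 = 7 / 3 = 2.33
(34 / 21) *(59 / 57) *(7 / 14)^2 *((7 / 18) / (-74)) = -1003 / 455544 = -0.00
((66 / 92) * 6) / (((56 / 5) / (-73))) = -36135 / 1288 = -28.06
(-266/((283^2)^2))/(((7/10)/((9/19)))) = -180/6414247921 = -0.00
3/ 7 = 0.43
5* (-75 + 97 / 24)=-8515 / 24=-354.79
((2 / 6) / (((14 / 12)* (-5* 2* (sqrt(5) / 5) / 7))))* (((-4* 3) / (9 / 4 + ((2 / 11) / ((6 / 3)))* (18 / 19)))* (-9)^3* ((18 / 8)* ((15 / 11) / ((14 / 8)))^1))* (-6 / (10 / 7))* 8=47869056* sqrt(5) / 1085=98652.96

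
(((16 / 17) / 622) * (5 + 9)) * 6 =0.13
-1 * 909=-909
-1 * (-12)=12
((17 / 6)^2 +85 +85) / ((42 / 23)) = 147407 / 1512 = 97.49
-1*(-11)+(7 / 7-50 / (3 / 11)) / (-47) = 2098 / 141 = 14.88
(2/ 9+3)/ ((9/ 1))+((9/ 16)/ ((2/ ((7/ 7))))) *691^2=348084577/ 2592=134291.89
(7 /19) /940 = 7 /17860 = 0.00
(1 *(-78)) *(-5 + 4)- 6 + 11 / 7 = 515 / 7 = 73.57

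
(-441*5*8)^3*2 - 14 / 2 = -10978063488007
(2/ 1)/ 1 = 2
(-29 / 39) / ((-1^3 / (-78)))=-58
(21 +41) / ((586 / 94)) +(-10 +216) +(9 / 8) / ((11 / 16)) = 701266 / 3223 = 217.58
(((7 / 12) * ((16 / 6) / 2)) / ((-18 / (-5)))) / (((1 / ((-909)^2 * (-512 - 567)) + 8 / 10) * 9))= 1926203825 / 64192118238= 0.03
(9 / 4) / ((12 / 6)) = 9 / 8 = 1.12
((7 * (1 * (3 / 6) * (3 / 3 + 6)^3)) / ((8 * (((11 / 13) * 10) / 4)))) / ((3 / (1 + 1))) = 31213 / 660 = 47.29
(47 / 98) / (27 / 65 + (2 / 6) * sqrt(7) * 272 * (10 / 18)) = -60131565 / 5360736078782 + 3645837000 * sqrt(7) / 2680368039391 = 0.00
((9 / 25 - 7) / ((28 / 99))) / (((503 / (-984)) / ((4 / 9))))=1796784 / 88025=20.41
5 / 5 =1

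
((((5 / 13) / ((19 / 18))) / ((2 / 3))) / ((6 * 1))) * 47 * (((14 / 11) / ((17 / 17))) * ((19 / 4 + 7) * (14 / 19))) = 4870845 / 103246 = 47.18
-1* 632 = -632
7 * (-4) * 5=-140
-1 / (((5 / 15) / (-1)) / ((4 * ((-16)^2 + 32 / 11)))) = 34176 / 11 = 3106.91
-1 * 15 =-15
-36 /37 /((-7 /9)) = 324 /259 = 1.25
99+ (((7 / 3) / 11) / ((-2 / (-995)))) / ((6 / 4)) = 16766 / 99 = 169.35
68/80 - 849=-848.15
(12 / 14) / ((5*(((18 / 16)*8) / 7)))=2 / 15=0.13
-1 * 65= -65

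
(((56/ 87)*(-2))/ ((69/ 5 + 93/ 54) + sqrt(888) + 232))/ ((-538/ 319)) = 411678960/ 131560348901 - 3326400*sqrt(222)/ 131560348901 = 0.00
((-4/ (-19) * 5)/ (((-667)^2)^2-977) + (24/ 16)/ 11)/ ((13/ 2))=1410224327131/ 67220692923956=0.02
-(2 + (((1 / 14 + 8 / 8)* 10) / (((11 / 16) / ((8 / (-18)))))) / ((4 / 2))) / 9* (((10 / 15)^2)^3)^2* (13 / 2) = 0.01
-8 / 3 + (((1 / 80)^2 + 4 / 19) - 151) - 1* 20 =-63276743 / 364800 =-173.46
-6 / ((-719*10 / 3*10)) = 9 / 35950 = 0.00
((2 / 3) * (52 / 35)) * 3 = 104 / 35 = 2.97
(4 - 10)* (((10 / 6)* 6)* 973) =-58380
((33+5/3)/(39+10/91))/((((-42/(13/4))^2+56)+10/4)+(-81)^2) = 3198832/24491319003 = 0.00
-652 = -652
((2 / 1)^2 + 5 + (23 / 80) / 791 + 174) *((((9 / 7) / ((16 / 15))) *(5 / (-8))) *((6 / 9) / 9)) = -57901315 / 5669888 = -10.21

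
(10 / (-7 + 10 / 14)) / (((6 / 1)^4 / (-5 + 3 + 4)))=-35 / 14256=-0.00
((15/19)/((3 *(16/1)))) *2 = 5/152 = 0.03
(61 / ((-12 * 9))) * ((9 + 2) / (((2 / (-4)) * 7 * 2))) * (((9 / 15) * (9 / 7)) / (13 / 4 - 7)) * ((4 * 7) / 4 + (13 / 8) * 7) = -671 / 200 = -3.36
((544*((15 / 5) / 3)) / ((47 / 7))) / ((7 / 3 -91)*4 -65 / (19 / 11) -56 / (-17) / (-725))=-2675215200 / 12953318299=-0.21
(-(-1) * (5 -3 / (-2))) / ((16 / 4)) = 13 / 8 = 1.62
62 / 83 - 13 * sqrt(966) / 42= 62 / 83 - 13 * sqrt(966) / 42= -8.87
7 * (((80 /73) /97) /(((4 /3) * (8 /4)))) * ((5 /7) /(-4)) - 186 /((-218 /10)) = 13162485 /1543658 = 8.53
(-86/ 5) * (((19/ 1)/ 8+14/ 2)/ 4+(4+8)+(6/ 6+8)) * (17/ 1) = -6825.71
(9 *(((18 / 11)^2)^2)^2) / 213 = 33059881728 / 15219480551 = 2.17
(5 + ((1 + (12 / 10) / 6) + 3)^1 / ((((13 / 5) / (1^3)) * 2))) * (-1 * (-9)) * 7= 9513 / 26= 365.88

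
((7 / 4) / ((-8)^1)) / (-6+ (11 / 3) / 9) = 189 / 4832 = 0.04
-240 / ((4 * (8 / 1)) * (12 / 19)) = -95 / 8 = -11.88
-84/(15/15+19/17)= -39.67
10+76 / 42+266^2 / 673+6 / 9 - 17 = 1421941 / 14133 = 100.61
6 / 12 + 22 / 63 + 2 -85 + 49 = -4177 / 126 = -33.15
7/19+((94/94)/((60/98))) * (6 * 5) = 938/19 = 49.37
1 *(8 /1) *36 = 288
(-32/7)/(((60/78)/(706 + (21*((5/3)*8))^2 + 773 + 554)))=-16730064/35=-478001.83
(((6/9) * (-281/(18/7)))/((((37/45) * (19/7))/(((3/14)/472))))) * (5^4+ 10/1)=-6245225/663632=-9.41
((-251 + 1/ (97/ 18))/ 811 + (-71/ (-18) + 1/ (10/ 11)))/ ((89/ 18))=33525208/ 35006815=0.96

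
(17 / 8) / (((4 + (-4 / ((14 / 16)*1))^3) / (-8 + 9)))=-5831 / 251168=-0.02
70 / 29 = 2.41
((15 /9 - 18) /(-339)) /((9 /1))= 49 /9153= 0.01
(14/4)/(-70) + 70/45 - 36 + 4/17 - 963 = -3051613/3060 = -997.26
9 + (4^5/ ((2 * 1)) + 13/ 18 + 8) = 9535/ 18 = 529.72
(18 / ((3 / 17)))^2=10404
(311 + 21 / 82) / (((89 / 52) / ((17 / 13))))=867782 / 3649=237.81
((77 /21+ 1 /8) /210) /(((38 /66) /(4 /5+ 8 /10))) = 143 /2850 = 0.05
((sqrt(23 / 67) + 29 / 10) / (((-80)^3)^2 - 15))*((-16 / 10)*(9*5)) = -1044 / 1310719999925 - 72*sqrt(1541) / 17563647998995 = -0.00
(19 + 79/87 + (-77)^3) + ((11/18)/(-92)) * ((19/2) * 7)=-43847211883/96048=-456513.53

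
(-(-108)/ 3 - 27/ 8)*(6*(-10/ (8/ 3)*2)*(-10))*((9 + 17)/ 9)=84825/ 2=42412.50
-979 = -979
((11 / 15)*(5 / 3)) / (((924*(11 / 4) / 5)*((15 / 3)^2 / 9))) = 1 / 1155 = 0.00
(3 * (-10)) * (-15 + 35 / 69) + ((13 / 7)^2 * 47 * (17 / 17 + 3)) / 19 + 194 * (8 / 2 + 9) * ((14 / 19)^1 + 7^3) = 18573062870 / 21413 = 867373.23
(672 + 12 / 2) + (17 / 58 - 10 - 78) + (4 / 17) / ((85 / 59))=49486153 / 83810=590.46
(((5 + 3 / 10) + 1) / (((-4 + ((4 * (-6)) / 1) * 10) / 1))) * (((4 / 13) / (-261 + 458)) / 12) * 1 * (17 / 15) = -119 / 31244200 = -0.00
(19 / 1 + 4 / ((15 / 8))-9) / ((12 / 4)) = 182 / 45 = 4.04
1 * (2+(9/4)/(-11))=79/44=1.80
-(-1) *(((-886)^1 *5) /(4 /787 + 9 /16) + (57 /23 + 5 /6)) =-7801.72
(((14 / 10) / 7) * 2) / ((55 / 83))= 166 / 275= 0.60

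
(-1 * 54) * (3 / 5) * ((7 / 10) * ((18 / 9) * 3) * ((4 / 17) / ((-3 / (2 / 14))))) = 648 / 425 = 1.52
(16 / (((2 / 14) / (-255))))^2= 815673600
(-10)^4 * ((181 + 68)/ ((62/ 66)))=82170000/ 31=2650645.16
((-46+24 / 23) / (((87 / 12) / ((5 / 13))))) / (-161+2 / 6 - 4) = 31020 / 2141737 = 0.01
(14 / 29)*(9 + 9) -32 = -676 / 29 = -23.31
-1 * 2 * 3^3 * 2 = -108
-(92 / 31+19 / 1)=-681 / 31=-21.97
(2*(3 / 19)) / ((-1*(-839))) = 6 / 15941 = 0.00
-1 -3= -4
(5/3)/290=1/174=0.01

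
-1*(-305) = 305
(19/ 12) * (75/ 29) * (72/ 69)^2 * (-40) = -2736000/ 15341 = -178.35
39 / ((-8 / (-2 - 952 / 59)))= 20865 / 236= 88.41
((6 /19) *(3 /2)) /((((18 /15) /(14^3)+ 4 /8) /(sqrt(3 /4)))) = 30870 *sqrt(3) /65227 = 0.82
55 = 55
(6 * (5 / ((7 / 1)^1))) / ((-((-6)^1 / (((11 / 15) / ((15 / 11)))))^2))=-14641 / 425250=-0.03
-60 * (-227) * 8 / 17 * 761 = 82918560 / 17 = 4877562.35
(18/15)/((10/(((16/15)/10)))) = 8/625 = 0.01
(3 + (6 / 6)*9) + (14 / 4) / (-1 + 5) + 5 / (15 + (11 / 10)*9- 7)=18837 / 1432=13.15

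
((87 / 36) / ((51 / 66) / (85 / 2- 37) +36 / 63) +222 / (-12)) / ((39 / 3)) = -109303 / 94068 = -1.16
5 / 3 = 1.67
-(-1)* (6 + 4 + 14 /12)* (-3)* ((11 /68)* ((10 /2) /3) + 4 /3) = -7303 /136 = -53.70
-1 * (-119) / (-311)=-119 / 311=-0.38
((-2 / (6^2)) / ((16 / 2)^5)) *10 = -5 / 294912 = -0.00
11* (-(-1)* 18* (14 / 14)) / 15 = 66 / 5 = 13.20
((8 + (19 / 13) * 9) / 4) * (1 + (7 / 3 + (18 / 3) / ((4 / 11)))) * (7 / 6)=229075 / 1872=122.37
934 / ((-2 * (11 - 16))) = 467 / 5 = 93.40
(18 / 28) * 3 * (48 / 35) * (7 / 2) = 324 / 35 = 9.26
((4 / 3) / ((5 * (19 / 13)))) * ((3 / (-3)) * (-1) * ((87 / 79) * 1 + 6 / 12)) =6578 / 22515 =0.29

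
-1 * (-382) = 382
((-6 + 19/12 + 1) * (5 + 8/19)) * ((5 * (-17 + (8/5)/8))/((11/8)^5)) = 968654848/3059969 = 316.56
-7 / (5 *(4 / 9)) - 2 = -103 / 20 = -5.15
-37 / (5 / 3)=-111 / 5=-22.20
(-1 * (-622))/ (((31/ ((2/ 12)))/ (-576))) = -59712/ 31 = -1926.19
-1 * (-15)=15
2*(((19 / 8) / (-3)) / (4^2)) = -0.10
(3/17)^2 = 9/289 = 0.03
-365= -365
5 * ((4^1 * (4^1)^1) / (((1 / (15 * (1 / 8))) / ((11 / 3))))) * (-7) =-3850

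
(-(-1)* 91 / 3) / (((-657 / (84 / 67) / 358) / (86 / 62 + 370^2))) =-2836939.84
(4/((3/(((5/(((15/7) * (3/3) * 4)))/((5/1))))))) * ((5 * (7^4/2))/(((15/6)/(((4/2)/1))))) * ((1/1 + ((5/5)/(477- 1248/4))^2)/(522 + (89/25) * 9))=915174764/678768255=1.35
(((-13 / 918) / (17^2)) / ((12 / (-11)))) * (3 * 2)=143 / 530604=0.00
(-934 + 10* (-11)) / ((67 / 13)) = -13572 / 67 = -202.57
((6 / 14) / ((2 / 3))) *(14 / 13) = 9 / 13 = 0.69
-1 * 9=-9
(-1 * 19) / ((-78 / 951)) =6023 / 26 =231.65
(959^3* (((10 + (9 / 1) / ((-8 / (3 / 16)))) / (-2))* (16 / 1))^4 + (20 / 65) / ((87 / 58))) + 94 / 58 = 2458797202976180205423109 / 74121216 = 33172650634552193.60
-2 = -2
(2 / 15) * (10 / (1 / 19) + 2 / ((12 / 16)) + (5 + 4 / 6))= 238 / 9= 26.44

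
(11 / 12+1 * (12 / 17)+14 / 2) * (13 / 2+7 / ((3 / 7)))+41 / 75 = 6041303 / 30600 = 197.43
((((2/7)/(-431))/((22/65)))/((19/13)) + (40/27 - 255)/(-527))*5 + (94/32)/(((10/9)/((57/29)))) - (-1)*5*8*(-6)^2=60264424144951907/41630723275680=1447.59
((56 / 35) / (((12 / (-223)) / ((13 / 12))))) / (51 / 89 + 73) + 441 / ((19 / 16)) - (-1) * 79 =5037909031 / 11197080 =449.93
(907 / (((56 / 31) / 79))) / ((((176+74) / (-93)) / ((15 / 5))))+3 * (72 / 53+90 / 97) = -3185521795377 / 71974000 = -44259.34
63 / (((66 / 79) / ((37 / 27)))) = 103.34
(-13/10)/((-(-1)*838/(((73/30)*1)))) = -949/251400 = -0.00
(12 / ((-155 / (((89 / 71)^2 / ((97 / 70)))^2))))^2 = 544420784015464117305600 / 54938540087246723658355201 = 0.01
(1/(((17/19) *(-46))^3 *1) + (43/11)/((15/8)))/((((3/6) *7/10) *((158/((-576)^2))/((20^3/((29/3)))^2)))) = 2619762481499406336000000/305804649671213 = 8566784332.14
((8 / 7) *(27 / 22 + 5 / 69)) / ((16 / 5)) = 9865 / 21252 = 0.46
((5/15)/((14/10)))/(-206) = -5/4326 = -0.00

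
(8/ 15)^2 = 64/ 225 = 0.28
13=13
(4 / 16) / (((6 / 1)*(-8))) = -0.01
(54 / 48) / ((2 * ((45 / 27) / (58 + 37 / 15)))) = 8163 / 400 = 20.41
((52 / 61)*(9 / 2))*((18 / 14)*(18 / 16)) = 9477 / 1708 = 5.55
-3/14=-0.21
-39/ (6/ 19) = -123.50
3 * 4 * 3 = 36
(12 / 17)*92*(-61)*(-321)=1271613.18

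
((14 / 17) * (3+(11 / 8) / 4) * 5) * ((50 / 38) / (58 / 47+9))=4400375 / 2485808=1.77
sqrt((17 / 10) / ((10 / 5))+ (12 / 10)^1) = sqrt(205) / 10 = 1.43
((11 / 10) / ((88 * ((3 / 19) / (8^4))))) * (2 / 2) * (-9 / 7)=-14592 / 35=-416.91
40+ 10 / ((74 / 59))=1775 / 37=47.97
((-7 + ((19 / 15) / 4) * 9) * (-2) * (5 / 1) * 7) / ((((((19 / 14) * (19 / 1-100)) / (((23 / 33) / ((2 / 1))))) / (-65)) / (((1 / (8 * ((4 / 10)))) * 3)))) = 30400825 / 541728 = 56.12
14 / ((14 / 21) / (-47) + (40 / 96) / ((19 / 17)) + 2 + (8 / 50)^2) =31255000 / 5322777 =5.87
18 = 18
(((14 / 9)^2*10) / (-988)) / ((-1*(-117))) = -0.00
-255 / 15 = -17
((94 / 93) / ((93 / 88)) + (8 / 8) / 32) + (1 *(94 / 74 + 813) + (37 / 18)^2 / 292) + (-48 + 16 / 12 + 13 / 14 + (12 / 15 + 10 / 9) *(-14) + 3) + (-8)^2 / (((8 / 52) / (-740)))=-72314045403223019 / 235478365920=-307094.22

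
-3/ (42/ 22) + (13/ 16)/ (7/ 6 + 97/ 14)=-28009/ 19040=-1.47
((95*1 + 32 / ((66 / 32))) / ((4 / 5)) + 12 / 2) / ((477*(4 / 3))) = 359 / 1584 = 0.23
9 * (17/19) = 153/19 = 8.05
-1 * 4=-4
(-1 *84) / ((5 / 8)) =-672 / 5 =-134.40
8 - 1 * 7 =1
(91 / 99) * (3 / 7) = 13 / 33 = 0.39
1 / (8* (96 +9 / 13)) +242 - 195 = 472645 / 10056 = 47.00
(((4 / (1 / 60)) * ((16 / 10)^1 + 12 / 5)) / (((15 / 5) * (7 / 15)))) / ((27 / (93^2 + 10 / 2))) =13846400 / 63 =219784.13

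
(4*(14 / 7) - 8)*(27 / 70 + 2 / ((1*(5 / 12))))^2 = 0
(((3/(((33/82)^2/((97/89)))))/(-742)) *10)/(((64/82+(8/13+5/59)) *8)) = -0.02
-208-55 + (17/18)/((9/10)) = -261.95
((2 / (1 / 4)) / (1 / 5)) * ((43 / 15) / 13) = 344 / 39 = 8.82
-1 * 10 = -10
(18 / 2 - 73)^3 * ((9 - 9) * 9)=0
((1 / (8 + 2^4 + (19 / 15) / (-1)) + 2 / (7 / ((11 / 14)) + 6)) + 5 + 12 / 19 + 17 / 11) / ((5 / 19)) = 3907639 / 139810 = 27.95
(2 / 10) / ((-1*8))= -1 / 40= -0.02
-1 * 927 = -927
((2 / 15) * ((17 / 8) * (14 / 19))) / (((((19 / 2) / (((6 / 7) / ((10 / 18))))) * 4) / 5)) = 153 / 3610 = 0.04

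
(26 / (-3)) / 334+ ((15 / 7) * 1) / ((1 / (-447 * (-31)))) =104135264 / 3507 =29693.55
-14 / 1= -14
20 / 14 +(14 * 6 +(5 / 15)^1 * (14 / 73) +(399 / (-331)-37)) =23994542 / 507423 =47.29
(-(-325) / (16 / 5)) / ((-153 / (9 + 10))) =-30875 / 2448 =-12.61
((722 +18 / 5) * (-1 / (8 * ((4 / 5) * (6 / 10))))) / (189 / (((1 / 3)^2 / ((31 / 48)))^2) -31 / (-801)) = -38747040 / 1309371397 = -0.03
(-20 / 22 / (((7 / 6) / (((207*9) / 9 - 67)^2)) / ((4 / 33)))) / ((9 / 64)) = -14336000 / 1089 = -13164.37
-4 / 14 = -2 / 7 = -0.29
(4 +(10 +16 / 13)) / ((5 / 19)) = 57.88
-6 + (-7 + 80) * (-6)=-444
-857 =-857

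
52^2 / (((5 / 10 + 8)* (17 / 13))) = 70304 / 289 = 243.27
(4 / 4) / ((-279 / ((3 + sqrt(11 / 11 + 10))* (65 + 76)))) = -3.19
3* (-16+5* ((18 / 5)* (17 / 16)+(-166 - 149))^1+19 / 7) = -263619 / 56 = -4707.48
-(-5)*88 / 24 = 55 / 3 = 18.33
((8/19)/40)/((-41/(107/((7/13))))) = -1391/27265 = -0.05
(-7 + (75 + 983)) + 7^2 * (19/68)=72399/68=1064.69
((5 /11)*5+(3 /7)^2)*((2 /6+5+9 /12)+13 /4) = 5296 /231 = 22.93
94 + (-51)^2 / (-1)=-2507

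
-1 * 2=-2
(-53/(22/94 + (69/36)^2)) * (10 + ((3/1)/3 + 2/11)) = -832464/5489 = -151.66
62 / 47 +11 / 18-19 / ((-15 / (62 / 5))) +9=563371 / 21150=26.64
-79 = -79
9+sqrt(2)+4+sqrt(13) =sqrt(2)+sqrt(13)+13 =18.02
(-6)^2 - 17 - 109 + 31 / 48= -4289 / 48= -89.35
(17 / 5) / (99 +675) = 17 / 3870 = 0.00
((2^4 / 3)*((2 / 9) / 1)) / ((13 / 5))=160 / 351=0.46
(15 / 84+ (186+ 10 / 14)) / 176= 5233 / 4928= 1.06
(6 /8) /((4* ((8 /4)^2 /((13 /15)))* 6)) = 13 /1920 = 0.01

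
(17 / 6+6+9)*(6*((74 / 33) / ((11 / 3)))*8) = 63344 / 121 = 523.50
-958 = -958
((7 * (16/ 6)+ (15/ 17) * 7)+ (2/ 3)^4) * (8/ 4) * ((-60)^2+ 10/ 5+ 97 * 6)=288537008/ 1377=209540.31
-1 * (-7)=7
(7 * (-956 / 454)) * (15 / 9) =-16730 / 681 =-24.57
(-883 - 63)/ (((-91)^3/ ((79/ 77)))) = 6794/ 5274997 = 0.00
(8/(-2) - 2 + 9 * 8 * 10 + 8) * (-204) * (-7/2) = 515508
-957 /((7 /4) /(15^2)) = -123042.86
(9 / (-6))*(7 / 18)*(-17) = 119 / 12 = 9.92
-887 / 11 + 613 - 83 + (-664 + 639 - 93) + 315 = 7110 / 11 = 646.36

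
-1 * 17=-17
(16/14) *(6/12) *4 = 2.29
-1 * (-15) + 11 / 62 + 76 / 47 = 48939 / 2914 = 16.79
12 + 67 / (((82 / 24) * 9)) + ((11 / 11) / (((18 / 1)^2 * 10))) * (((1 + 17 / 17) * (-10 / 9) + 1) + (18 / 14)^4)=20351160919 / 1435269780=14.18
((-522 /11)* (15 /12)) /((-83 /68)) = 44370 /913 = 48.60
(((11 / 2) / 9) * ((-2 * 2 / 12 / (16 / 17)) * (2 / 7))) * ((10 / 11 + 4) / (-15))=17 / 840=0.02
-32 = -32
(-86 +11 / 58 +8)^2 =6054.45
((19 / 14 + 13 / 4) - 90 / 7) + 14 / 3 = -43 / 12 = -3.58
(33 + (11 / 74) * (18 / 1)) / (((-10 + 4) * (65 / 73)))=-3212 / 481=-6.68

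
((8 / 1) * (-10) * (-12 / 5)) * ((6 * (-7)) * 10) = -80640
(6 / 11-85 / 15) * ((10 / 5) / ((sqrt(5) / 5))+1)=-28.02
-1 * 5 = -5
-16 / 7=-2.29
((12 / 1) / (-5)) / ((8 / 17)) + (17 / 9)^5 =11187071 / 590490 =18.95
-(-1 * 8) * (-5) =-40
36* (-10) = -360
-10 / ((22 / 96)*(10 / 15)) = -65.45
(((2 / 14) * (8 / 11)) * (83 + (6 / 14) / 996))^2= 148830837796 / 2001399169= 74.36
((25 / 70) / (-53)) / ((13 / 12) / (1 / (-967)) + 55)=30 / 4418981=0.00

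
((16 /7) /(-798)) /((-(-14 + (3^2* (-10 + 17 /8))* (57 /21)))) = -64 /4611243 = -0.00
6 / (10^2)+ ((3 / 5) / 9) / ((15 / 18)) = 7 / 50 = 0.14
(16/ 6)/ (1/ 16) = 128/ 3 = 42.67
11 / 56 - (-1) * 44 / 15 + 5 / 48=1811 / 560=3.23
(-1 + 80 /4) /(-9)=-2.11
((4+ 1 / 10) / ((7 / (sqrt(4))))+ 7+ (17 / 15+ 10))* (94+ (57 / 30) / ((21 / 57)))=14069407 / 7350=1914.21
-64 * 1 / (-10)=32 / 5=6.40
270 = 270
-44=-44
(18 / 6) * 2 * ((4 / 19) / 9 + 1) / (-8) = -175 / 228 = -0.77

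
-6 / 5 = -1.20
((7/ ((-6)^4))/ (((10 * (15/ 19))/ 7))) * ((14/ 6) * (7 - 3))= 6517/ 145800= 0.04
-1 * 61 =-61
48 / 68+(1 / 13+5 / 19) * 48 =71508 / 4199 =17.03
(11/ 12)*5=55/ 12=4.58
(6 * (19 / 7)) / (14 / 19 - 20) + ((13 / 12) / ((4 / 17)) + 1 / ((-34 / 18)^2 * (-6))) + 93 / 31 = 39757607 / 5923344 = 6.71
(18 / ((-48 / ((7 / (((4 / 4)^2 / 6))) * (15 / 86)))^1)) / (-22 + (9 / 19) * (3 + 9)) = 3591 / 21328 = 0.17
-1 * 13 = -13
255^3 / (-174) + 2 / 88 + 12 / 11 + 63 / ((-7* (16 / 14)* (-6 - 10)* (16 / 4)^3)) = -249027213695 / 2613248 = -95294.14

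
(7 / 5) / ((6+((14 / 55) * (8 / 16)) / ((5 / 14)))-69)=-55 / 2461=-0.02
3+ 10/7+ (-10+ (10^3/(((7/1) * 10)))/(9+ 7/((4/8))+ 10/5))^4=18985369/2401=7907.28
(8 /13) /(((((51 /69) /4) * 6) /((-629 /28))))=-3404 /273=-12.47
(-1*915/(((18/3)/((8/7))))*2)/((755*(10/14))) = -488/755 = -0.65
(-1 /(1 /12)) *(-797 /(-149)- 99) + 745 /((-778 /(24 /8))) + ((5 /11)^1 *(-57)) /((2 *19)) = 1120.26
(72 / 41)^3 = 373248 / 68921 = 5.42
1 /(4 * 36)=1 /144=0.01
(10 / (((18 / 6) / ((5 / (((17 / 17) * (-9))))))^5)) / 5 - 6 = -86099692 / 14348907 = -6.00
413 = 413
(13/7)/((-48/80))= -65/21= -3.10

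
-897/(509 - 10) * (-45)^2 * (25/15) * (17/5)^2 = -34996455/499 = -70133.18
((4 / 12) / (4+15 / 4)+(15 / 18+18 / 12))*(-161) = -35581 / 93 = -382.59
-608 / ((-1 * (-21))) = -608 / 21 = -28.95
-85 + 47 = -38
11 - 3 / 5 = 52 / 5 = 10.40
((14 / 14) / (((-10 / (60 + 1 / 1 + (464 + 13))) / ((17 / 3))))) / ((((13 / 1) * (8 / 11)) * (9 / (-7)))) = 25.08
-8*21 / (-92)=42 / 23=1.83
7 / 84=1 / 12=0.08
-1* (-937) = 937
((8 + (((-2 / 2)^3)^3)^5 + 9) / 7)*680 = 10880 / 7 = 1554.29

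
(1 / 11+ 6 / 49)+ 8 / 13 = 5807 / 7007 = 0.83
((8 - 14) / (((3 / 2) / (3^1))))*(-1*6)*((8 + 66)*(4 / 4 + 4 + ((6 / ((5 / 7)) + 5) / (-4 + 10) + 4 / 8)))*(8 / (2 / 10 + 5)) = 824064 / 13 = 63389.54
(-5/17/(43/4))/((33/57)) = -380/8041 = -0.05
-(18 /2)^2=-81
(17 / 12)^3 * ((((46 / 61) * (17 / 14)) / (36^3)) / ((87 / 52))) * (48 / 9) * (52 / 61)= 324646127 / 2140964629776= 0.00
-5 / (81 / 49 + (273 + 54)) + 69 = 68.98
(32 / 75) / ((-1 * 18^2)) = -8 / 6075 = -0.00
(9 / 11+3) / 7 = 0.55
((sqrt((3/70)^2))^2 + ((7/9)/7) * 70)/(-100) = -343081/4410000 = -0.08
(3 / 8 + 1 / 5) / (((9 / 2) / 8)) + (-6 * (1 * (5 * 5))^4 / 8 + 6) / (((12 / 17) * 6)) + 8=-99594343 / 1440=-69162.74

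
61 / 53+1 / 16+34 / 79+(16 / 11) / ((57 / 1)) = 70118993 / 42003984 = 1.67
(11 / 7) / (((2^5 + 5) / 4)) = 44 / 259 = 0.17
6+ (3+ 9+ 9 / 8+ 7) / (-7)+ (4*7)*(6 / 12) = 17.12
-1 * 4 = -4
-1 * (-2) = 2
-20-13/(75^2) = -112513/5625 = -20.00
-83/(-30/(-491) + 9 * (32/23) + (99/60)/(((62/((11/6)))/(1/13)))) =-30219164560/4582605973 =-6.59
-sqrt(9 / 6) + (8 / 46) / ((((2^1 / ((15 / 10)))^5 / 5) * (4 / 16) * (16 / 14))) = 8505 / 11776 - sqrt(6) / 2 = -0.50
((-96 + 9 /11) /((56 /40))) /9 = -1745 /231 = -7.55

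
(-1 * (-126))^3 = 2000376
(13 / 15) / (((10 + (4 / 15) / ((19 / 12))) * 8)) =247 / 23184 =0.01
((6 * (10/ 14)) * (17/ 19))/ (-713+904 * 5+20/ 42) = 1530/ 1519183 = 0.00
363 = 363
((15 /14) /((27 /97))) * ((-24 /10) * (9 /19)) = -582 /133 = -4.38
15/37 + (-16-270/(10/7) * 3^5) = -1699876/37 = -45942.59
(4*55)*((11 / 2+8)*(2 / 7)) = 5940 / 7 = 848.57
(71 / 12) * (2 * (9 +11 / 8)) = 5893 / 48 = 122.77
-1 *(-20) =20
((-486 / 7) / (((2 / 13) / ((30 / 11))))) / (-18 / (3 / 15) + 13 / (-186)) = 17627220 / 1289981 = 13.66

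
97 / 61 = 1.59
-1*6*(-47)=282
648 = 648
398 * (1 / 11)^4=398 / 14641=0.03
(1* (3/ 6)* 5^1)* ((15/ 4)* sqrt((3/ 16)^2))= 225/ 128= 1.76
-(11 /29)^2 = -121 /841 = -0.14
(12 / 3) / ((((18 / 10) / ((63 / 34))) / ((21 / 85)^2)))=0.25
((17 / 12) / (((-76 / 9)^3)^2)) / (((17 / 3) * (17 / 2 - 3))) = 531441 / 4239398428672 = 0.00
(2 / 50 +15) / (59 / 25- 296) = -376 / 7341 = -0.05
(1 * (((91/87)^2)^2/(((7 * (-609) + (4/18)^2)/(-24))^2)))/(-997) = -3199433380416/84077113089539464957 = -0.00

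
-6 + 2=-4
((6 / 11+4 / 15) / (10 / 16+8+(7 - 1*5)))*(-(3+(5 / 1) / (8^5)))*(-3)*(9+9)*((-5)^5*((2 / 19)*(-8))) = 7410040875 / 227392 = 32587.08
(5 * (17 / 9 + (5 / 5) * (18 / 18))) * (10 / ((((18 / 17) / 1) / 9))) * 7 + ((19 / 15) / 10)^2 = 8594.46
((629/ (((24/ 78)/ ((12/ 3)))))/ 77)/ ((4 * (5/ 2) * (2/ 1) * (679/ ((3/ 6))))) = 8177/ 2091320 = 0.00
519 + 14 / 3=1571 / 3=523.67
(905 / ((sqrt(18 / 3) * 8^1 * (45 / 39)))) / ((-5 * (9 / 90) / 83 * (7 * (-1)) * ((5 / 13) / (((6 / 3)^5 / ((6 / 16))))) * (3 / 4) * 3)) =324977536 * sqrt(6) / 8505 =93595.43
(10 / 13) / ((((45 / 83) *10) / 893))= 74119 / 585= 126.70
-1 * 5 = -5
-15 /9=-5 /3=-1.67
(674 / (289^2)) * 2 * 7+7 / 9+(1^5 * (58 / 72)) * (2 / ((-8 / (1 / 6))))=61856707 / 72162144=0.86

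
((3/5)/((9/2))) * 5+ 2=8/3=2.67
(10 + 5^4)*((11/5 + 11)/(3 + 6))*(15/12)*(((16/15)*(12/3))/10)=22352/45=496.71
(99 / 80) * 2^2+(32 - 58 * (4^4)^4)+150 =-4982162059621 / 20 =-249108102981.05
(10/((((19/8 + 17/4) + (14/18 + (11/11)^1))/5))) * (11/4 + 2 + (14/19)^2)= 1375740/43681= 31.50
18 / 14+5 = 6.29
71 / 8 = 8.88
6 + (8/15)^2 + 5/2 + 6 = 6653/450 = 14.78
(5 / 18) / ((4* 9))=5 / 648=0.01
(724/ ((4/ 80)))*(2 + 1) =43440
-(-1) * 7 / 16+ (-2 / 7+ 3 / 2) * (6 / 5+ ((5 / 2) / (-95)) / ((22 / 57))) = 11161 / 6160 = 1.81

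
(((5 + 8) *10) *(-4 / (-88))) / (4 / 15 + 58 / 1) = 975 / 9614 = 0.10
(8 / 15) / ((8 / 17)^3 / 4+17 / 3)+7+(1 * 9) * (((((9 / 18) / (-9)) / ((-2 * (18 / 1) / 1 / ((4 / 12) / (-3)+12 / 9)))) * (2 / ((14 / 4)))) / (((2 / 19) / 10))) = 3813163811 / 475741350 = 8.02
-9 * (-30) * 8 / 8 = 270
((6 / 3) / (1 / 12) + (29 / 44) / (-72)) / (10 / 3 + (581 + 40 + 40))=76003 / 2104608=0.04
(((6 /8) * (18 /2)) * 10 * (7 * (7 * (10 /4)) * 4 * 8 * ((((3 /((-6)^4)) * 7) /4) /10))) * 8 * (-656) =-562520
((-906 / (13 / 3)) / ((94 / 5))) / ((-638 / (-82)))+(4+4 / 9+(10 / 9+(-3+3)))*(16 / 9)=133361005 / 15787629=8.45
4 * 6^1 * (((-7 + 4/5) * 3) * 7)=-15624/5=-3124.80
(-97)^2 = 9409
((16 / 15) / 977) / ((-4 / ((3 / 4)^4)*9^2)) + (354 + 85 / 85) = 355.00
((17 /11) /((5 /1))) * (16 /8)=0.62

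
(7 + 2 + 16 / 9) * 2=194 / 9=21.56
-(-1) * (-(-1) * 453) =453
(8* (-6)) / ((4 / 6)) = -72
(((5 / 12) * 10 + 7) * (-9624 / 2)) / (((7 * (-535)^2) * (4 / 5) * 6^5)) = -26867 / 6231919680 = -0.00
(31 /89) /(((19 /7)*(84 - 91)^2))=31 /11837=0.00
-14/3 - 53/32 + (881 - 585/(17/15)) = 585073/1632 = 358.50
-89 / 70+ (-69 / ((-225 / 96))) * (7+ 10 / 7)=86403 / 350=246.87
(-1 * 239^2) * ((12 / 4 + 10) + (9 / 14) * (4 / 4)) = -10910111 / 14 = -779293.64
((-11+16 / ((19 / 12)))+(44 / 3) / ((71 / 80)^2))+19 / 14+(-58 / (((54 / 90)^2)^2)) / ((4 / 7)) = -41495524846 / 54306693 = -764.10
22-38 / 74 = 795 / 37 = 21.49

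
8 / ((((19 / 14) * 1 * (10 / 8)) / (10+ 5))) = 1344 / 19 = 70.74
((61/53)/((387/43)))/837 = 61/399249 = 0.00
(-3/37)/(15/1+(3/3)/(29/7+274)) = -5841/1080844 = -0.01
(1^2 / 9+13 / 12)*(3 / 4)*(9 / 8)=129 / 128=1.01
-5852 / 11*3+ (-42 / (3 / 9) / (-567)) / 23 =-330370 / 207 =-1595.99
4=4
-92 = -92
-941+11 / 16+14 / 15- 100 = -249451 / 240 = -1039.38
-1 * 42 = -42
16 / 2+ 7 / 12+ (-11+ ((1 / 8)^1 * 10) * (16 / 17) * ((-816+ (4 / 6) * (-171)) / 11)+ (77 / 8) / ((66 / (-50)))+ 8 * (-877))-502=-34230755 / 4488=-7627.17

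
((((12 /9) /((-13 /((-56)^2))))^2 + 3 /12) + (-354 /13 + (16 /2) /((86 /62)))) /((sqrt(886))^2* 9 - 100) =27058983331 /2059932888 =13.14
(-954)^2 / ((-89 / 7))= -6370812 / 89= -71582.16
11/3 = 3.67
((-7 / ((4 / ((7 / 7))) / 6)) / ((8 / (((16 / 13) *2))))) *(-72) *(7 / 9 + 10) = 32592 / 13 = 2507.08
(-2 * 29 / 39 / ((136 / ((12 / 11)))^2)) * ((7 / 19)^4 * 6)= -0.00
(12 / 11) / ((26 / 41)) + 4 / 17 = 1.96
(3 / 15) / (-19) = -1 / 95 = -0.01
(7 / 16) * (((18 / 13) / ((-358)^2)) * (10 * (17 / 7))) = 765 / 6664528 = 0.00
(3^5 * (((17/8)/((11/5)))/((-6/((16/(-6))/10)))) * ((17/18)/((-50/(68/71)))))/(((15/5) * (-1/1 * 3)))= 0.02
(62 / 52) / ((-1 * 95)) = -31 / 2470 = -0.01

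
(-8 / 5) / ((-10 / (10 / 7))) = 8 / 35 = 0.23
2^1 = 2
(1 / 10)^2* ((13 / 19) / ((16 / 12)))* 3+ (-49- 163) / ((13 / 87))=-140172879 / 98800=-1418.75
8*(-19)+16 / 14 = -1056 / 7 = -150.86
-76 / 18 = -38 / 9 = -4.22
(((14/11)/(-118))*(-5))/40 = 7/5192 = 0.00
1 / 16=0.06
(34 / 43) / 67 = 34 / 2881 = 0.01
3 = 3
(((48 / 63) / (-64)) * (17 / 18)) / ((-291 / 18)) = 17 / 24444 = 0.00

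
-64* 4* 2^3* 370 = -757760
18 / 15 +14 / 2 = 8.20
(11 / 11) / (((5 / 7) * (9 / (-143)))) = -1001 / 45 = -22.24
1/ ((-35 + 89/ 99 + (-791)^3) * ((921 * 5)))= -33/ 75209561195675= -0.00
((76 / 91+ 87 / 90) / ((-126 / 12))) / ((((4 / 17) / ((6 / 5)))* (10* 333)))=-83623 / 318181500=-0.00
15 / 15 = 1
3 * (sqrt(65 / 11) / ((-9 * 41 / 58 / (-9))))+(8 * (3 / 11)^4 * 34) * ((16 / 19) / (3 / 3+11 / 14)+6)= 20.05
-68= -68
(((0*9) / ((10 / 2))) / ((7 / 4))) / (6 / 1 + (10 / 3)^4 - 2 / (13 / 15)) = 0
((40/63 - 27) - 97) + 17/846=-123.34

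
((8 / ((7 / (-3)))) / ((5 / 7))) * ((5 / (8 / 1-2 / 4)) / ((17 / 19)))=-304 / 85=-3.58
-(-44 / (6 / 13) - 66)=484 / 3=161.33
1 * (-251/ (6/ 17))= -4267/ 6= -711.17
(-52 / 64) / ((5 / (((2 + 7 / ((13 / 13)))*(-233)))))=340.76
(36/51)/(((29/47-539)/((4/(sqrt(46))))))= -141*sqrt(46)/1236733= -0.00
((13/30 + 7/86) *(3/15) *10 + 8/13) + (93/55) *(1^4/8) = 1.86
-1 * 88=-88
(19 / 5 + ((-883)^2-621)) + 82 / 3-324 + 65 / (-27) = 105134318 / 135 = 778772.73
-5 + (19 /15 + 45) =619 /15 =41.27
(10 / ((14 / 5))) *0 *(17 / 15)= 0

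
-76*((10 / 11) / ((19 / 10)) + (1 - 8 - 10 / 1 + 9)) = 6288 / 11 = 571.64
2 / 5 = 0.40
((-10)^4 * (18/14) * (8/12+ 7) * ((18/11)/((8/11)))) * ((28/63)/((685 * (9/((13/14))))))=299000/20139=14.85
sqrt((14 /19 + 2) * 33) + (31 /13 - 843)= -10928 /13 + 2 * sqrt(8151) /19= -831.11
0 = 0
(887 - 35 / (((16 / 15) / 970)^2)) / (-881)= 1852340107 / 56384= 32852.23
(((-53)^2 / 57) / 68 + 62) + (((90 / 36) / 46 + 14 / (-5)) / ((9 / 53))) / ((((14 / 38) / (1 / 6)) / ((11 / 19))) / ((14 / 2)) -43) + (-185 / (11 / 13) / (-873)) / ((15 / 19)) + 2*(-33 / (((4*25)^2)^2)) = 316950027127011017929 / 4997415124350000000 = 63.42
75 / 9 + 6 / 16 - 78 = -1663 / 24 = -69.29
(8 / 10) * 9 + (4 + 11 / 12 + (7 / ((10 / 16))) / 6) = 839 / 60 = 13.98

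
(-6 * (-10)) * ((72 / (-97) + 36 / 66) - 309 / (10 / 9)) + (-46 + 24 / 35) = -625271932 / 37345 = -16743.12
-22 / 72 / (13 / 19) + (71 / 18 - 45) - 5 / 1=-21763 / 468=-46.50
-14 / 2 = -7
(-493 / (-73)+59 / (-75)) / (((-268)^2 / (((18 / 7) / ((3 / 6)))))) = 24501 / 57346975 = 0.00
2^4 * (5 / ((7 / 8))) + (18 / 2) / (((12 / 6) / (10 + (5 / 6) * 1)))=3925 / 28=140.18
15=15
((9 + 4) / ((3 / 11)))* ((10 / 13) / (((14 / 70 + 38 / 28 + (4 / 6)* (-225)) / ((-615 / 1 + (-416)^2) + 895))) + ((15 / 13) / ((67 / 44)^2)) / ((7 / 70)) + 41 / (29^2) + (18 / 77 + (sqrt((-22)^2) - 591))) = -57408336019363906 / 823800859539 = -69687.15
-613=-613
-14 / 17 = -0.82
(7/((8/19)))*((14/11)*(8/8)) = 931/44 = 21.16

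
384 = 384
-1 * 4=-4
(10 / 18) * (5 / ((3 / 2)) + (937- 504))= 6545 / 27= 242.41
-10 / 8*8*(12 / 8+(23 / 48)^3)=-890275 / 55296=-16.10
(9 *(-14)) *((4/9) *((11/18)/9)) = -3.80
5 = 5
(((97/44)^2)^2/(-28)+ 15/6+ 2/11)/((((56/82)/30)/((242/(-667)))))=-118644972825/4049554432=-29.30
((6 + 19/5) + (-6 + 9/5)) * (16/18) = 224/45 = 4.98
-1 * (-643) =643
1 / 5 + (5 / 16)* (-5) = -109 / 80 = -1.36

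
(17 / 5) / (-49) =-17 / 245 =-0.07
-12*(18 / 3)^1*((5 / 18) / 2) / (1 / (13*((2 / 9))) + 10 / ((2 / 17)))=-260 / 2219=-0.12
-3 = -3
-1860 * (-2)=3720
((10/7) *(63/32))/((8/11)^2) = 5445/1024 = 5.32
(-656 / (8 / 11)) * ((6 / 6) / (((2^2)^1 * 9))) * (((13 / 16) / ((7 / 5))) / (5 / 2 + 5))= -5863 / 3024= -1.94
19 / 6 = 3.17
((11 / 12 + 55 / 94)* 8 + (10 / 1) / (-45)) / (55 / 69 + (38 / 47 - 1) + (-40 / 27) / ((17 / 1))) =1462731 / 64313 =22.74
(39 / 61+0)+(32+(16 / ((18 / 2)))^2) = 176887 / 4941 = 35.80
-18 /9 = -2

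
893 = 893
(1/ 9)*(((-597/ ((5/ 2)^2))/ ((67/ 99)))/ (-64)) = 6567/ 26800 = 0.25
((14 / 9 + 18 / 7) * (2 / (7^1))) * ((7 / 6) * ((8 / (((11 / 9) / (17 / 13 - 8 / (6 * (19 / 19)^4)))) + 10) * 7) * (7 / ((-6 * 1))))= -98420 / 891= -110.46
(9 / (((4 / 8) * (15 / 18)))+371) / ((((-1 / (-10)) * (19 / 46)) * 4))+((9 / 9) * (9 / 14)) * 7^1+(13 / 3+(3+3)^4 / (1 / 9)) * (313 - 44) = 358092517 / 114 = 3141162.43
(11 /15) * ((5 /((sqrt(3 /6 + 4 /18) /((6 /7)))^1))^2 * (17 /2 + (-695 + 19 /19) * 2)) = -16388460 /637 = -25727.57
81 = 81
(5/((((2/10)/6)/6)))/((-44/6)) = -122.73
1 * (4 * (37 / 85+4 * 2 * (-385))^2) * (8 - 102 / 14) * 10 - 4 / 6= 1644476832010 / 6069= 270963392.98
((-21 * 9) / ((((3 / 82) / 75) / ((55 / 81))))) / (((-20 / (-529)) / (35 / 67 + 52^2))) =-2521821781325 / 134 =-18819565532.28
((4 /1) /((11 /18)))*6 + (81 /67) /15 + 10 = 181867 /3685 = 49.35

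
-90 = -90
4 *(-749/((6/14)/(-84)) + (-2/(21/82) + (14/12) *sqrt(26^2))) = 12333428/21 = 587306.10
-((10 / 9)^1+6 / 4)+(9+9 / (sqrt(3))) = 3 * sqrt(3)+115 / 18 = 11.59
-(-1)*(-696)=-696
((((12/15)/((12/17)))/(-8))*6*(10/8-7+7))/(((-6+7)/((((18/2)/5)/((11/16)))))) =-153/55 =-2.78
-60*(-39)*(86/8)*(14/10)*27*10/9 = 1056510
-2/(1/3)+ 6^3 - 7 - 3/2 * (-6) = 212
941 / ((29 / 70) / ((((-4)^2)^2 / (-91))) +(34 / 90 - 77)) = -21680640 / 1768769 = -12.26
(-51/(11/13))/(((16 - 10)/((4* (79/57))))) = -55.69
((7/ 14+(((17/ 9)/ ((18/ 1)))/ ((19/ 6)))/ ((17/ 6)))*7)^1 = 1225/ 342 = 3.58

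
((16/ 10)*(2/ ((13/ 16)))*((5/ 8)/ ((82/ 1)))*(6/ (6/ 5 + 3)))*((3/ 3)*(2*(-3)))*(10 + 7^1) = -16320/ 3731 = -4.37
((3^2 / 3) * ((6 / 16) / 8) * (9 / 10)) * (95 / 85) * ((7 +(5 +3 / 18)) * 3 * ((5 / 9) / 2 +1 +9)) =461871 / 8704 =53.06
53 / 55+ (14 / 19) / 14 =1062 / 1045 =1.02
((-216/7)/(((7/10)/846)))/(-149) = 1827360/7301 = 250.29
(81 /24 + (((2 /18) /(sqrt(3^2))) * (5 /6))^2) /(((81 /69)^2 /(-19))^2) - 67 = 16031985390461 /27894275208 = 574.74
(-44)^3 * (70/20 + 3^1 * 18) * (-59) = 288986720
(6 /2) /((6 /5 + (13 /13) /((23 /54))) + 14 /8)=1380 /2437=0.57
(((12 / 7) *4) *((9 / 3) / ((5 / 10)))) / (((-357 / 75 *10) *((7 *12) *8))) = -15 / 11662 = -0.00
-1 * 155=-155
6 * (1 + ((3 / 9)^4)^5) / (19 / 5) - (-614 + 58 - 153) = 15691692065977 / 22082967873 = 710.58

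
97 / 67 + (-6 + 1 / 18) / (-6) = 17645 / 7236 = 2.44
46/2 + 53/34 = 835/34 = 24.56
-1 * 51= -51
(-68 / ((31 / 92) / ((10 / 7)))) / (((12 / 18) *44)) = -9.83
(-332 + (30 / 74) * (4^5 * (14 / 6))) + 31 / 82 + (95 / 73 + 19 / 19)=141599659 / 221482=639.33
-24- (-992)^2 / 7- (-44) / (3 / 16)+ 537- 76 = -2938087 / 21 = -139908.90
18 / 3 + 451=457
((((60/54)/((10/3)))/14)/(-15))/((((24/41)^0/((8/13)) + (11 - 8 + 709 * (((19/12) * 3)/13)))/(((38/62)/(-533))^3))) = 27436/2997428785721324955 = 0.00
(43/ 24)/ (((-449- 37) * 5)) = -43/ 58320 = -0.00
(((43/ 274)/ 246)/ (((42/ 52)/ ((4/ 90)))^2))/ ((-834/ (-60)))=58136/ 418344526845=0.00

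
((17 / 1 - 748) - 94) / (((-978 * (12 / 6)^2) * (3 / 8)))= 275 / 489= 0.56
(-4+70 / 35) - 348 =-350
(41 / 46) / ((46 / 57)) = 2337 / 2116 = 1.10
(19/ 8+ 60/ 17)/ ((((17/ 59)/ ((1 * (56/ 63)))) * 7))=47377/ 18207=2.60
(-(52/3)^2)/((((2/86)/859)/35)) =-3495717680/9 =-388413075.56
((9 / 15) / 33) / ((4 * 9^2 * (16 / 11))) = 1 / 25920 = 0.00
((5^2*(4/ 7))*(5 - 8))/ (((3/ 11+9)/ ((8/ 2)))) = -2200/ 119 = -18.49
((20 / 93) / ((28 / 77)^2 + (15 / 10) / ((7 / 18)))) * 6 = 33880 / 104749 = 0.32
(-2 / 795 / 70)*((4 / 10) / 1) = -2 / 139125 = -0.00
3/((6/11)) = 11/2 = 5.50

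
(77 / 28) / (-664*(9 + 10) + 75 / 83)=-0.00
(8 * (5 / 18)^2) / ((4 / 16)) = 200 / 81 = 2.47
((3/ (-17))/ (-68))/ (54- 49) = 3/ 5780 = 0.00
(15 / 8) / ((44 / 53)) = 795 / 352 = 2.26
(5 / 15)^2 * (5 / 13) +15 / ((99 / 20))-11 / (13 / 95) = -99500 / 1287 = -77.31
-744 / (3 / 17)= -4216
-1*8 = -8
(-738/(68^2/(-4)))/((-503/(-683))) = 252027/290734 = 0.87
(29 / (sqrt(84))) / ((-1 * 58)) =-sqrt(21) / 84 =-0.05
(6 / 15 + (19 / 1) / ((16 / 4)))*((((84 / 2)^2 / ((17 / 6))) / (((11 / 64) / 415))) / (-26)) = -723860928 / 2431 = -297762.62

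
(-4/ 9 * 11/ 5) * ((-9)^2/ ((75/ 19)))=-20.06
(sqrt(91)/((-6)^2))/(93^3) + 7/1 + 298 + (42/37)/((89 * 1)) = sqrt(91)/28956852 + 1004407/3293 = 305.01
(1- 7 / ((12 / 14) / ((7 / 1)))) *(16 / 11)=-2696 / 33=-81.70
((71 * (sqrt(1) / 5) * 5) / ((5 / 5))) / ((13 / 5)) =355 / 13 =27.31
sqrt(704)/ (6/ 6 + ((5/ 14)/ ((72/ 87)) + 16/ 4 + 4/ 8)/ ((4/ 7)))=1536* sqrt(11)/ 1849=2.76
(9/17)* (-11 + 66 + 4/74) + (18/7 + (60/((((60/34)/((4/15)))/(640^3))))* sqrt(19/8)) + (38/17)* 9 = 228231/4403 + 1782579200* sqrt(38)/3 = 3662852112.46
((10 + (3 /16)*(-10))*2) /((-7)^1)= -2.32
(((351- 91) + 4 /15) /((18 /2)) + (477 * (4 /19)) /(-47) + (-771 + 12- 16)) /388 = -90201433 /46775340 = -1.93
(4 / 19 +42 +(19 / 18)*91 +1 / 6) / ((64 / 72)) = 2959 / 19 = 155.74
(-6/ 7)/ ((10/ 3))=-9/ 35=-0.26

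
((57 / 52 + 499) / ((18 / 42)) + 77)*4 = 194047 / 39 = 4975.56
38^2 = 1444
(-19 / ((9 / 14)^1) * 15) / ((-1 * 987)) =0.45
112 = 112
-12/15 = -4/5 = -0.80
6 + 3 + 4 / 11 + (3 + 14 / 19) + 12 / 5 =16198 / 1045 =15.50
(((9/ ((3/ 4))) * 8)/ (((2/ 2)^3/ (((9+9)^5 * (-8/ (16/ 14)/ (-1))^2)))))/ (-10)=-888852787.20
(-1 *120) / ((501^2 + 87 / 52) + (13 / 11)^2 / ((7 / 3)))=-1761760 / 3685062699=-0.00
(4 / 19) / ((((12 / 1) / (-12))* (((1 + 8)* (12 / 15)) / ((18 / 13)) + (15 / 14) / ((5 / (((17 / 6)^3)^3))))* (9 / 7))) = -731566080 / 11289080715727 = -0.00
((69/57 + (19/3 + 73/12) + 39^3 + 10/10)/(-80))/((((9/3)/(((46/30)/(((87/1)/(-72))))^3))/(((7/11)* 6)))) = 18434751013168/9557439375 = 1928.84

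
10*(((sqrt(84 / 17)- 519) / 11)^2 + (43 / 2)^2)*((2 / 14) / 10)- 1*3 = 21947489 / 57596- 2076*sqrt(357) / 14399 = 378.34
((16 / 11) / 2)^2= 64 / 121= 0.53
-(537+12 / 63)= -11281 / 21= -537.19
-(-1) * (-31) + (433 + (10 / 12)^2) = 14497 / 36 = 402.69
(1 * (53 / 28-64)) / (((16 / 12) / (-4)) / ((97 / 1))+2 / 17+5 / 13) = -111836829 / 898240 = -124.51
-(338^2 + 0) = -114244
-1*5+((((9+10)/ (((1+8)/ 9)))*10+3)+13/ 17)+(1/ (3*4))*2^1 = 19271/ 102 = 188.93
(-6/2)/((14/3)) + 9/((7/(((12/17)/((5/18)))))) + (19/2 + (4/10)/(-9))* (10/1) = 1040797/10710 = 97.18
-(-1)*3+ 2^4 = 19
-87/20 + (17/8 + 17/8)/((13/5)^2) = -3.72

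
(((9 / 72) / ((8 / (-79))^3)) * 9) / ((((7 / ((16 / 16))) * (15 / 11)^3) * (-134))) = 656234909 / 1440768000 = 0.46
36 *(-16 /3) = -192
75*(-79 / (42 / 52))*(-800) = 41080000 / 7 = 5868571.43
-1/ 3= -0.33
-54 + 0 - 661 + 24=-691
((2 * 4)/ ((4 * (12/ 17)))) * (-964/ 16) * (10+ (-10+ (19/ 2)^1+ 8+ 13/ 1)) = -249917/ 48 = -5206.60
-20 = -20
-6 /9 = -2 /3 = -0.67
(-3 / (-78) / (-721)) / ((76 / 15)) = -15 / 1424696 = -0.00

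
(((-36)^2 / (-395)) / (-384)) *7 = 189 / 3160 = 0.06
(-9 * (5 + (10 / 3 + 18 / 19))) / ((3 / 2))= -1058 / 19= -55.68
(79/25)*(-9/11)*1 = -711/275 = -2.59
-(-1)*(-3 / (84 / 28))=-1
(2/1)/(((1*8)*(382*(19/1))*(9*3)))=1/783864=0.00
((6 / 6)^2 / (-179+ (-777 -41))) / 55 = -0.00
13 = 13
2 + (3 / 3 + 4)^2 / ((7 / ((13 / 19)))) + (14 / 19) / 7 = 605 / 133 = 4.55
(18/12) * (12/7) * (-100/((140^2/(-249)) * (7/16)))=17928/2401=7.47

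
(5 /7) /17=0.04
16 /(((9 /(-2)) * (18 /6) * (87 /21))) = -224 /783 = -0.29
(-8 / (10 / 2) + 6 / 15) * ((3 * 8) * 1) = -144 / 5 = -28.80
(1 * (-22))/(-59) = 22/59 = 0.37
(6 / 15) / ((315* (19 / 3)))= 0.00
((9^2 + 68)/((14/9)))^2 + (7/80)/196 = 143862487/15680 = 9174.90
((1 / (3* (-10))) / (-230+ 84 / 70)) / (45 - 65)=-1 / 137280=-0.00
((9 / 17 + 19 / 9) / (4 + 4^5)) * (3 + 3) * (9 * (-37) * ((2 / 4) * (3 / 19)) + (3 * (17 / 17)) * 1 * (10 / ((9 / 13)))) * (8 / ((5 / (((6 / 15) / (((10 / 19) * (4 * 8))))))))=196243 / 19660500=0.01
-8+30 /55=-7.45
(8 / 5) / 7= 8 / 35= 0.23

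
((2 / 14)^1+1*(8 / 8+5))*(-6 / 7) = -258 / 49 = -5.27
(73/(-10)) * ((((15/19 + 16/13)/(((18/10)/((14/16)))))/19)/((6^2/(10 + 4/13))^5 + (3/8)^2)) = -1377068203635292/1897010946072770463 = -0.00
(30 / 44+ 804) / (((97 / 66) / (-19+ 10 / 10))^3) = -1478285.47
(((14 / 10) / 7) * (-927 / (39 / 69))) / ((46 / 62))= -28737 / 65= -442.11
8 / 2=4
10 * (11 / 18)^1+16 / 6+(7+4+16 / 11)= 2102 / 99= 21.23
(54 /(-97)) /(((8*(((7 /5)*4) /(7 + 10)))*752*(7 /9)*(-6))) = 0.00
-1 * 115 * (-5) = 575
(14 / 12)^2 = 49 / 36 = 1.36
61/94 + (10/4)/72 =4627/6768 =0.68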